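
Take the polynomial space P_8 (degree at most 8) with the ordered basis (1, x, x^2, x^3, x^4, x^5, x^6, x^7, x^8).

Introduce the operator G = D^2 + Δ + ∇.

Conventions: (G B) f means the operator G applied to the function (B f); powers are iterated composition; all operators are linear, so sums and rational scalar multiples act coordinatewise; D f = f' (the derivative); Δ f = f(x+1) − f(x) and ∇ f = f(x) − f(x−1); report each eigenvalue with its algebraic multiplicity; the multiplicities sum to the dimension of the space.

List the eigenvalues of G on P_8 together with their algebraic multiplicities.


image of 1: 0
image of x: 2
image of x^2: 4x + 2
image of x^3: 6x^2 + 6x + 2
image of x^4: 8x^3 + 12x^2 + 8x
image of x^5: 10x^4 + 20x^3 + 20x^2 + 2
image of x^6: 12x^5 + 30x^4 + 40x^3 + 12x
image of x^7: 14x^6 + 42x^5 + 70x^4 + 42x^2 + 2
image of x^8: 16x^7 + 56x^6 + 112x^5 + 112x^3 + 16x
the matrix is upper triangular; its diagonal is (0, 0, 0, 0, 0, 0, 0, 0, 0)
for a triangular matrix the eigenvalues are the diagonal entries, with algebraic multiplicity their repetition count

λ = 0 (multiplicity 9)


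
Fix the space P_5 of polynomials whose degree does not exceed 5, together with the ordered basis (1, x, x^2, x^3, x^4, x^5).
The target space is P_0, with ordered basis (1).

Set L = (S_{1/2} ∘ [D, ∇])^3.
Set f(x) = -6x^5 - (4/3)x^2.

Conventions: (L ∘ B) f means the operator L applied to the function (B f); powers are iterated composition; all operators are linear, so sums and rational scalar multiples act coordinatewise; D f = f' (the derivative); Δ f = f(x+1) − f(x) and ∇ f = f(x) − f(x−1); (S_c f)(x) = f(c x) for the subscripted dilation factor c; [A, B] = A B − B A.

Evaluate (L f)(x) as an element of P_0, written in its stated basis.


∇ f = -30x^4 + 60x^3 - 60x^2 + (82/3)x - 14/3
D ∇ f = -120x^3 + 180x^2 - 120x + 82/3
D f = -30x^4 - (8/3)x
∇ D f = -120x^3 + 180x^2 - 120x + 82/3
[D, ∇] f = 0
S_{1/2} [D, ∇] f = 0
∇ (S_{1/2} ∘ [D, ∇]) f = 0
D ∇ (S_{1/2} ∘ [D, ∇]) f = 0
D (S_{1/2} ∘ [D, ∇]) f = 0
∇ D (S_{1/2} ∘ [D, ∇]) f = 0
[D, ∇] (S_{1/2} ∘ [D, ∇]) f = 0
S_{1/2} [D, ∇] (S_{1/2} ∘ [D, ∇]) f = 0
∇ (S_{1/2} ∘ [D, ∇]) (S_{1/2} ∘ [D, ∇]) f = 0
D ∇ (S_{1/2} ∘ [D, ∇]) (S_{1/2} ∘ [D, ∇]) f = 0
D (S_{1/2} ∘ [D, ∇]) (S_{1/2} ∘ [D, ∇]) f = 0
∇ D (S_{1/2} ∘ [D, ∇]) (S_{1/2} ∘ [D, ∇]) f = 0
[D, ∇] (S_{1/2} ∘ [D, ∇]) (S_{1/2} ∘ [D, ∇]) f = 0
S_{1/2} [D, ∇] (S_{1/2} ∘ [D, ∇]) (S_{1/2} ∘ [D, ∇]) f = 0

the image equals g(x) = 0


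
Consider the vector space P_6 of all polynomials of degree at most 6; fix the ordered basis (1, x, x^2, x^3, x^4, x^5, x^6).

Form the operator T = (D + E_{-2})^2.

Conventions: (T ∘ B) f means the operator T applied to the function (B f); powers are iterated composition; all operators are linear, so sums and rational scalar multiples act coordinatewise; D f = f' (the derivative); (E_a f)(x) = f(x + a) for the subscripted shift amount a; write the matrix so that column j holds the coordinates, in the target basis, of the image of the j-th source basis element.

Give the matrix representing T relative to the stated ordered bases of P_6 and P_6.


the matrix is [[1, -2, 10, -40, 192, -864, 3712]; [0, 1, -4, 30, -160, 960, -5184]; [0, 0, 1, -6, 60, -400, 2880]; [0, 0, 0, 1, -8, 100, -800]; [0, 0, 0, 0, 1, -10, 150]; [0, 0, 0, 0, 0, 1, -12]; [0, 0, 0, 0, 0, 0, 1]] (rows listed top to bottom)

image of 1: 1
image of x: x - 2
image of x^2: x^2 - 4x + 10
image of x^3: x^3 - 6x^2 + 30x - 40
image of x^4: x^4 - 8x^3 + 60x^2 - 160x + 192
image of x^5: x^5 - 10x^4 + 100x^3 - 400x^2 + 960x - 864
image of x^6: x^6 - 12x^5 + 150x^4 - 800x^3 + 2880x^2 - 5184x + 3712
each image's coordinates form column j of the matrix


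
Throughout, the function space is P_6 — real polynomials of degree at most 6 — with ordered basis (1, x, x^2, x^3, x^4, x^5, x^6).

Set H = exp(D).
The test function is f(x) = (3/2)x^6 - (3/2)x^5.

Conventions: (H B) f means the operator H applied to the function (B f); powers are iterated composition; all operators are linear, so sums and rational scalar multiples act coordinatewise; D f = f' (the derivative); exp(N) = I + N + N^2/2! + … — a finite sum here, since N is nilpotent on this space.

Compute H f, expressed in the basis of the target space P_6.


order-1 term: 9x^5 - (15/2)x^4
order-2 term: (45/2)x^4 - 15x^3
order-3 term: 30x^3 - 15x^2
order-4 term: (45/2)x^2 - (15/2)x
order-5 term: 9x - 3/2
order-6 term: 3/2
the series for exp(D) f terminates at order 6
exp(D) f = (3/2)x^6 + (15/2)x^5 + 15x^4 + 15x^3 + (15/2)x^2 + (3/2)x

the image equals g(x) = (3/2)x^6 + (15/2)x^5 + 15x^4 + 15x^3 + (15/2)x^2 + (3/2)x


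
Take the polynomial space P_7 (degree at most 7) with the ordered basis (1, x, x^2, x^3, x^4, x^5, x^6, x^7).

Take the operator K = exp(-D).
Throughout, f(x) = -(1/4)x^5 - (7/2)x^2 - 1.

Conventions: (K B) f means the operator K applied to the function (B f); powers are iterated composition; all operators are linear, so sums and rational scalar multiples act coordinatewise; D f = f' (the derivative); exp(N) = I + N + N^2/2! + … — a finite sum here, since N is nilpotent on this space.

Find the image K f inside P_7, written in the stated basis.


order-1 term: (5/4)x^4 + 7x
order-2 term: -(5/2)x^3 - 7/2
order-3 term: (5/2)x^2
order-4 term: -(5/4)x
order-5 term: 1/4
the series for exp(-D) f terminates at order 5
exp(-D) f = -(1/4)x^5 + (5/4)x^4 - (5/2)x^3 - x^2 + (23/4)x - 17/4

g(x) = -(1/4)x^5 + (5/4)x^4 - (5/2)x^3 - x^2 + (23/4)x - 17/4


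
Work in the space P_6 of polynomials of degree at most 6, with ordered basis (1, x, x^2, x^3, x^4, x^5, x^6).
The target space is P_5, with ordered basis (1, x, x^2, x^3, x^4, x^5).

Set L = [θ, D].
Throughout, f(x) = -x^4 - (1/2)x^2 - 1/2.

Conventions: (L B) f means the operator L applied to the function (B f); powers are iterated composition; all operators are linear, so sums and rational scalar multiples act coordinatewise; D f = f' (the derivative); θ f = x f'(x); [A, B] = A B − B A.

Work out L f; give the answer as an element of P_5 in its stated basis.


g(x) = 4x^3 + x

D f = -4x^3 - x
θ D f = -12x^3 - x
θ f = -4x^4 - x^2
D θ f = -16x^3 - 2x
[θ, D] f = 4x^3 + x


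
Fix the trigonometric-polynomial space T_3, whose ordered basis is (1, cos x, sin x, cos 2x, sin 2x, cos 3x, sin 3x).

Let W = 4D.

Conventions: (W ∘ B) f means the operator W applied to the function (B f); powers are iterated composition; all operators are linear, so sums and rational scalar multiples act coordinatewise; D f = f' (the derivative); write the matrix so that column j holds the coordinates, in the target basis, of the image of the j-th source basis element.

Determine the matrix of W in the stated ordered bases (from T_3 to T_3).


image of 1: 0
image of cos x: -4sin x
image of sin x: 4cos x
image of cos 2x: -8sin 2x
image of sin 2x: 8cos 2x
image of cos 3x: -12sin 3x
image of sin 3x: 12cos 3x
each image's coordinates form column j of the matrix

the matrix is [[0, 0, 0, 0, 0, 0, 0]; [0, 0, 4, 0, 0, 0, 0]; [0, -4, 0, 0, 0, 0, 0]; [0, 0, 0, 0, 8, 0, 0]; [0, 0, 0, -8, 0, 0, 0]; [0, 0, 0, 0, 0, 0, 12]; [0, 0, 0, 0, 0, -12, 0]] (rows listed top to bottom)


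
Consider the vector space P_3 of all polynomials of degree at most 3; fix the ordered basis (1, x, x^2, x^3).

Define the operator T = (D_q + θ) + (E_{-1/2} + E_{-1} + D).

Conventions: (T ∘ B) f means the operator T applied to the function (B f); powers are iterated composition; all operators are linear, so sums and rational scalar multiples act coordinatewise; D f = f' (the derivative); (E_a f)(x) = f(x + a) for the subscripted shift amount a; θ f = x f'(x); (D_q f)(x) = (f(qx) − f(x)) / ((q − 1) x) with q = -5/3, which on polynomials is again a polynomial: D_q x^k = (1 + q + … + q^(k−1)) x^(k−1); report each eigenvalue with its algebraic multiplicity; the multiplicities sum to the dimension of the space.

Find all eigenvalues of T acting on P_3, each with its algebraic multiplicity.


image of 1: 2
image of x: 3x + 1/2
image of x^2: 4x^2 - (5/3)x + 5/4
image of x^3: 5x^3 + (11/18)x^2 + (15/4)x - 9/8
the matrix is upper triangular; its diagonal is (2, 3, 4, 5)
for a triangular matrix the eigenvalues are the diagonal entries, with algebraic multiplicity their repetition count

λ = 2 (multiplicity 1), λ = 3 (multiplicity 1), λ = 4 (multiplicity 1), λ = 5 (multiplicity 1)


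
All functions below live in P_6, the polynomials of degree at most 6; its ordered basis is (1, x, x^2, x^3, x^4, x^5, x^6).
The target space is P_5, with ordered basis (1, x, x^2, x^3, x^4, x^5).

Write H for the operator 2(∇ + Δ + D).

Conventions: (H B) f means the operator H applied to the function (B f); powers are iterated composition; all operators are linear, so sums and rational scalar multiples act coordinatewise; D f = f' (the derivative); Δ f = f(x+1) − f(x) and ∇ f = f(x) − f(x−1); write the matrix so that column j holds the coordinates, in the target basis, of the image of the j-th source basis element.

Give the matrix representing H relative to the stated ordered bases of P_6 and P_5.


the matrix is [[0, 6, 0, 4, 0, 4, 0]; [0, 0, 12, 0, 16, 0, 24]; [0, 0, 0, 18, 0, 40, 0]; [0, 0, 0, 0, 24, 0, 80]; [0, 0, 0, 0, 0, 30, 0]; [0, 0, 0, 0, 0, 0, 36]] (rows listed top to bottom)

image of 1: 0
image of x: 6
image of x^2: 12x
image of x^3: 18x^2 + 4
image of x^4: 24x^3 + 16x
image of x^5: 30x^4 + 40x^2 + 4
image of x^6: 36x^5 + 80x^3 + 24x
each image's coordinates form column j of the matrix


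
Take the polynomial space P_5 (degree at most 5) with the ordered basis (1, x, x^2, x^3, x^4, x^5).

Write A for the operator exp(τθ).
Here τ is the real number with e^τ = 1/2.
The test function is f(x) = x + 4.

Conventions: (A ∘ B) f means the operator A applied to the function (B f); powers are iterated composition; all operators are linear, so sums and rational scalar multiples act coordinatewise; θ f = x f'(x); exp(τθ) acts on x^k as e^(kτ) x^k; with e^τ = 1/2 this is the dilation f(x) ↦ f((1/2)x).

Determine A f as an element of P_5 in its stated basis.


the result is g(x) = (1/2)x + 4

exp(τθ) x^k = e^(kτ) x^k; with e^τ = 1/2 this sends x^k to (1/2)^k x^k
x ↦ 1/2 x
applying this coordinatewise to f: exp(τθ) f = (1/2)x + 4


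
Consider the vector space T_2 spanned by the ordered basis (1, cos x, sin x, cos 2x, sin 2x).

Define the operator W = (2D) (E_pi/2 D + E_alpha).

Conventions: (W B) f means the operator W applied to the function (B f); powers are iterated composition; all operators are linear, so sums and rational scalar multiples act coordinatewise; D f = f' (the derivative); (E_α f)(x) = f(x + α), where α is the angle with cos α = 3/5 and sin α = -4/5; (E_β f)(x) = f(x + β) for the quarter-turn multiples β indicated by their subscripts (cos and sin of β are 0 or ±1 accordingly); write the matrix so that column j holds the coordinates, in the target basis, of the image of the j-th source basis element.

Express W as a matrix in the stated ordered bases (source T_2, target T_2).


image of 1: 0
image of cos x: (8/5)cos x + (4/5)sin x
image of sin x: -(4/5)cos x + (8/5)sin x
image of cos 2x: (296/25)cos 2x + (28/25)sin 2x
image of sin 2x: -(28/25)cos 2x + (296/25)sin 2x
each image's coordinates form column j of the matrix

the matrix is [[0, 0, 0, 0, 0]; [0, 8/5, -4/5, 0, 0]; [0, 4/5, 8/5, 0, 0]; [0, 0, 0, 296/25, -28/25]; [0, 0, 0, 28/25, 296/25]] (rows listed top to bottom)


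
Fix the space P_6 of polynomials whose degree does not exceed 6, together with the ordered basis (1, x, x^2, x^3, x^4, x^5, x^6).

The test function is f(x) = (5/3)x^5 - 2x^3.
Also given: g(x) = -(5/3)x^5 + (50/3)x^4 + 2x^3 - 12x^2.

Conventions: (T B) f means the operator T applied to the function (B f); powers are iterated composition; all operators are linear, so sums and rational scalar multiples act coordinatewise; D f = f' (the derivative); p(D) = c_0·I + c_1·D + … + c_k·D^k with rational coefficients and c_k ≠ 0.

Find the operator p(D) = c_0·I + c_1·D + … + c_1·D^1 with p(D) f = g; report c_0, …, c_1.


p(D) = -I + 2·D, i.e. c_0 = -1, c_1 = 2

D^0 f = (5/3)x^5 - 2x^3
D^1 f = (25/3)x^4 - 6x^2
matching coefficients of g against c_0 f + c_1 Df + … from the top degree down determines the c_i
solution: c_0 = -1, c_1 = 2


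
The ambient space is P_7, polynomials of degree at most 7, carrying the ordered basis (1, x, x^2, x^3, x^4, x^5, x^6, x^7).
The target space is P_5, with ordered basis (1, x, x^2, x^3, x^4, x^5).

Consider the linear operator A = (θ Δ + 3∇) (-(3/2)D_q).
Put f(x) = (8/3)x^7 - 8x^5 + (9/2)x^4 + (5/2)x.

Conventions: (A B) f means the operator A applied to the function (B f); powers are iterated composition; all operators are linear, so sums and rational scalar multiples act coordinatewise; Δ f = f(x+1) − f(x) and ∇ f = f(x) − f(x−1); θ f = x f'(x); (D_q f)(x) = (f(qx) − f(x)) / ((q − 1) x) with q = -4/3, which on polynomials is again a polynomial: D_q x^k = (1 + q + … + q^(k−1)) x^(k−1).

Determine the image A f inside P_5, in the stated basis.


D_q f = (21224/2187)x^6 - (1448/81)x^4 - (25/6)x^3 + 5/2
(-(3/2)D_q) f = -(10612/729)x^6 + (724/27)x^4 + (25/4)x^3 - 15/4
Δ (-(3/2)D_q) f = -(21224/243)x^5 - (53060/243)x^4 - (134048/729)x^3 - (37631/972)x^2 + (37585/972)x + 53969/2916
θ Δ (-(3/2)D_q) f = -(106120/243)x^5 - (212240/243)x^4 - (134048/243)x^3 - (37631/486)x^2 + (37585/972)x
∇ (-(3/2)D_q) f = -(21224/243)x^5 + (53060/243)x^4 - (134048/729)x^3 + (74081/972)x^2 + (1135/972)x - 17519/2916
(3∇) (-(3/2)D_q) f = -(21224/81)x^5 + (53060/81)x^4 - (134048/243)x^3 + (74081/324)x^2 + (1135/324)x - 17519/972
(θ Δ + 3∇) (-(3/2)D_q) f = -(169792/243)x^5 - (53060/243)x^4 - (268096/243)x^3 + (146981/972)x^2 + (20495/486)x - 17519/972

the result is g(x) = -(169792/243)x^5 - (53060/243)x^4 - (268096/243)x^3 + (146981/972)x^2 + (20495/486)x - 17519/972


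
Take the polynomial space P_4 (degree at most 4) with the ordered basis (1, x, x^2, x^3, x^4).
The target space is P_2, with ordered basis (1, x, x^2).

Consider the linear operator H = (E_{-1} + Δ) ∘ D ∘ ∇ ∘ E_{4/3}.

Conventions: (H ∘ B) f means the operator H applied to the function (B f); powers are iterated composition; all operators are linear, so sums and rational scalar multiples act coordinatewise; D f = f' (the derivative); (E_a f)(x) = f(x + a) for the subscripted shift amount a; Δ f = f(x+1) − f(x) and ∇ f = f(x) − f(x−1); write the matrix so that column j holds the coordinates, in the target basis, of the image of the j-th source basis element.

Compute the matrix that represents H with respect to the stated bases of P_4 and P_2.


the matrix is [[0, 0, 2, 5, 100/3]; [0, 0, 0, 6, 20]; [0, 0, 0, 0, 12]] (rows listed top to bottom)

image of 1: 0
image of x: 0
image of x^2: 2
image of x^3: 6x + 5
image of x^4: 12x^2 + 20x + 100/3
each image's coordinates form column j of the matrix


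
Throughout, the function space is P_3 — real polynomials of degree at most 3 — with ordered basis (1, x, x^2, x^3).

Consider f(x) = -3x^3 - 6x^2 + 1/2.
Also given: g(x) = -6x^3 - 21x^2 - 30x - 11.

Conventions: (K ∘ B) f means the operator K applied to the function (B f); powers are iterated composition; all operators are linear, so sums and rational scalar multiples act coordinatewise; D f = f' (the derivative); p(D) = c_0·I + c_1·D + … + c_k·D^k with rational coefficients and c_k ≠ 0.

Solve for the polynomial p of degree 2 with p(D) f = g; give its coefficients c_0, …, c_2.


p(D) = 2·I + D + D^2, i.e. c_0 = 2, c_1 = 1, c_2 = 1

D^0 f = -3x^3 - 6x^2 + 1/2
D^1 f = -9x^2 - 12x
D^2 f = -18x - 12
matching coefficients of g against c_0 f + c_1 Df + … from the top degree down determines the c_i
solution: c_0 = 2, c_1 = 1, c_2 = 1


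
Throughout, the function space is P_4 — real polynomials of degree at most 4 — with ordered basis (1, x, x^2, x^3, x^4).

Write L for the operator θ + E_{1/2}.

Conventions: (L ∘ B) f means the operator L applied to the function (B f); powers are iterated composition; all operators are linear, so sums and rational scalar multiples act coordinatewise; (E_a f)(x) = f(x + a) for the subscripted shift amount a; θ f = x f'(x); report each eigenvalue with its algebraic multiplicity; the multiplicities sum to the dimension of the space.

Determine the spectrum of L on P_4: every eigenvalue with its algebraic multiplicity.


λ = 1 (multiplicity 1), λ = 2 (multiplicity 1), λ = 3 (multiplicity 1), λ = 4 (multiplicity 1), λ = 5 (multiplicity 1)

image of 1: 1
image of x: 2x + 1/2
image of x^2: 3x^2 + x + 1/4
image of x^3: 4x^3 + (3/2)x^2 + (3/4)x + 1/8
image of x^4: 5x^4 + 2x^3 + (3/2)x^2 + (1/2)x + 1/16
the matrix is upper triangular; its diagonal is (1, 2, 3, 4, 5)
for a triangular matrix the eigenvalues are the diagonal entries, with algebraic multiplicity their repetition count


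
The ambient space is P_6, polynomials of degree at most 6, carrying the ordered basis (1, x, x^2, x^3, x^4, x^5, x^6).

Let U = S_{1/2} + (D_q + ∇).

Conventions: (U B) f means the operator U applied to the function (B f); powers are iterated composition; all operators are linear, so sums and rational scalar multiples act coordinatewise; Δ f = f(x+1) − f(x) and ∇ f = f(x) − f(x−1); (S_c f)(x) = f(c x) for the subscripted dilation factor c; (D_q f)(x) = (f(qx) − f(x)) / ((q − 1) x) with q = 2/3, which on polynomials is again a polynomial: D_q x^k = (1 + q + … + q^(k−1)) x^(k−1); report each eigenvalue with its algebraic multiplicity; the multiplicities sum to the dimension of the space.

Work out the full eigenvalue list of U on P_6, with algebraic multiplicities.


image of 1: 1
image of x: (1/2)x + 2
image of x^2: (1/4)x^2 + (11/3)x - 1
image of x^3: (1/8)x^3 + (46/9)x^2 - 3x + 1
image of x^4: (1/16)x^4 + (173/27)x^3 - 6x^2 + 4x - 1
image of x^5: (1/32)x^5 + (616/81)x^4 - 10x^3 + 10x^2 - 5x + 1
image of x^6: (1/64)x^6 + (2123/243)x^5 - 15x^4 + 20x^3 - 15x^2 + 6x - 1
the matrix is upper triangular; its diagonal is (1, 1/2, 1/4, 1/8, 1/16, 1/32, 1/64)
for a triangular matrix the eigenvalues are the diagonal entries, with algebraic multiplicity their repetition count

λ = 1/64 (multiplicity 1), λ = 1/32 (multiplicity 1), λ = 1/16 (multiplicity 1), λ = 1/8 (multiplicity 1), λ = 1/4 (multiplicity 1), λ = 1/2 (multiplicity 1), λ = 1 (multiplicity 1)


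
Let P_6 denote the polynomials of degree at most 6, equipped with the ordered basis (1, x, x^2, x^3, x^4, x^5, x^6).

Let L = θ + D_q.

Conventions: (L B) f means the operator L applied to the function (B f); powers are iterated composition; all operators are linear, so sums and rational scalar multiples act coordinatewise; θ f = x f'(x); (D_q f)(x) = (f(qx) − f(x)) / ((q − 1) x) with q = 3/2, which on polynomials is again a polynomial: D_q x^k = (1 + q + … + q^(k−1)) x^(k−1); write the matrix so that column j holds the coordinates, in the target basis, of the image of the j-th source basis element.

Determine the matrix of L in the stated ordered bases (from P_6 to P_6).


the matrix is [[0, 1, 0, 0, 0, 0, 0]; [0, 1, 5/2, 0, 0, 0, 0]; [0, 0, 2, 19/4, 0, 0, 0]; [0, 0, 0, 3, 65/8, 0, 0]; [0, 0, 0, 0, 4, 211/16, 0]; [0, 0, 0, 0, 0, 5, 665/32]; [0, 0, 0, 0, 0, 0, 6]] (rows listed top to bottom)

image of 1: 0
image of x: x + 1
image of x^2: 2x^2 + (5/2)x
image of x^3: 3x^3 + (19/4)x^2
image of x^4: 4x^4 + (65/8)x^3
image of x^5: 5x^5 + (211/16)x^4
image of x^6: 6x^6 + (665/32)x^5
each image's coordinates form column j of the matrix


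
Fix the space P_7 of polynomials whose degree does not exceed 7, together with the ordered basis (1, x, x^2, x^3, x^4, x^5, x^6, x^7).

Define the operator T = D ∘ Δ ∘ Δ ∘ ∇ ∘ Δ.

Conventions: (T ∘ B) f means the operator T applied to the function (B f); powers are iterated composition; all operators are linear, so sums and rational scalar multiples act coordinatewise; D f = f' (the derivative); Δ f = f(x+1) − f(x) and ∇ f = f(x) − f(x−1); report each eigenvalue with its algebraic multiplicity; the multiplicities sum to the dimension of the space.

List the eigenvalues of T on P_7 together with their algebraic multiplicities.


image of 1: 0
image of x: 0
image of x^2: 0
image of x^3: 0
image of x^4: 0
image of x^5: 120
image of x^6: 720x + 720
image of x^7: 2520x^2 + 5040x + 3360
the matrix is upper triangular; its diagonal is (0, 0, 0, 0, 0, 0, 0, 0)
for a triangular matrix the eigenvalues are the diagonal entries, with algebraic multiplicity their repetition count

λ = 0 (multiplicity 8)


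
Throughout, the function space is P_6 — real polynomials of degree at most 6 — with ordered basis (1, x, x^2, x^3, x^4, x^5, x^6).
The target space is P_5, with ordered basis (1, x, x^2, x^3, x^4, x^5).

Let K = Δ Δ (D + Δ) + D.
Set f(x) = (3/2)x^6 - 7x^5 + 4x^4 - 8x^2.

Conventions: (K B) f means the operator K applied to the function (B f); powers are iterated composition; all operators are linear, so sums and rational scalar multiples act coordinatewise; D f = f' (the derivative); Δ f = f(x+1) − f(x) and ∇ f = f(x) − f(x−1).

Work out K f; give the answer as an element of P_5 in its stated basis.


the image equals g(x) = 9x^5 - 35x^4 + 376x^3 + 510x^2 + 56x - 220

D f = 9x^5 - 35x^4 + 16x^3 - 16x
Δ f = 9x^5 - (25/2)x^4 - 24x^3 - (47/2)x^2 - 26x - 19/2
(D + Δ) f = 18x^5 - (95/2)x^4 - 8x^3 - (47/2)x^2 - 42x - 19/2
Δ (D + Δ) f = 90x^4 - 10x^3 - 129x^2 - 171x - 103
Δ Δ (D + Δ) f = 360x^3 + 510x^2 + 72x - 220
D f = 9x^5 - 35x^4 + 16x^3 - 16x
(Δ Δ (D + Δ) + D) f = 9x^5 - 35x^4 + 376x^3 + 510x^2 + 56x - 220


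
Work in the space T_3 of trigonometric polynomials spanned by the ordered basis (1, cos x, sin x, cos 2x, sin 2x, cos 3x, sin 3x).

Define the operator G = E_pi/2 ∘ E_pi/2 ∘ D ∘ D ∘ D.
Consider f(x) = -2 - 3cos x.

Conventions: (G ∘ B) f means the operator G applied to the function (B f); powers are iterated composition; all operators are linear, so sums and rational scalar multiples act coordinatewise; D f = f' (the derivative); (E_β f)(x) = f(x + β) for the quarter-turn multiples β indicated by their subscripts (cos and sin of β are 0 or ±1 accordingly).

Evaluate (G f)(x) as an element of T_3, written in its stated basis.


g(x) = 3sin x

D f = 3sin x
D D f = 3cos x
D D D f = -3sin x
E_pi/2 D D D f = -3cos x
E_pi/2 (E_pi/2 ∘ D ∘ D) D f = 3sin x


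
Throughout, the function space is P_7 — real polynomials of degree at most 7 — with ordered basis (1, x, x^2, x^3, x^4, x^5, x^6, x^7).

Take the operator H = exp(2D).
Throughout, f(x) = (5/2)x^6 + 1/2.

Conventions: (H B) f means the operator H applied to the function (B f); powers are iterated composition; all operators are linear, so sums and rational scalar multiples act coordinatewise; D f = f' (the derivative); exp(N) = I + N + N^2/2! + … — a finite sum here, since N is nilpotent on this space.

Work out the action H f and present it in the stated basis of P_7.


order-1 term: 30x^5
order-2 term: 150x^4
order-3 term: 400x^3
order-4 term: 600x^2
order-5 term: 480x
order-6 term: 160
the series for exp(2D) f terminates at order 6
exp(2D) f = (5/2)x^6 + 30x^5 + 150x^4 + 400x^3 + 600x^2 + 480x + 321/2

g(x) = (5/2)x^6 + 30x^5 + 150x^4 + 400x^3 + 600x^2 + 480x + 321/2


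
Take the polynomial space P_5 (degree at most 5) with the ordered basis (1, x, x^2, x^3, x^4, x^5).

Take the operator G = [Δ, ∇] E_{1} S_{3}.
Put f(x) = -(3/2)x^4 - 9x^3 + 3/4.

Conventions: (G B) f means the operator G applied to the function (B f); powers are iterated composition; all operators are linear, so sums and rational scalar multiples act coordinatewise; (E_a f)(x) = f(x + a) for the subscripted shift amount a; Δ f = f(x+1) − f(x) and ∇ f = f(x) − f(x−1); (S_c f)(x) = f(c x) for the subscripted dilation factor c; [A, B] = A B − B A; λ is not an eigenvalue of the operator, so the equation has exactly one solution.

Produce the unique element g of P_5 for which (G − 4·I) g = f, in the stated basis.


the image equals g(x) = (3/8)x^4 + (9/4)x^3 - 3/16

write g with unknown coordinates in the stated basis and equate coefficients in (G − 4·I) g = f
solving from the highest basis element down gives g = (3/8)x^4 + (9/4)x^3 - 3/16
check: G g = 0
so G g − 4·g = -(3/2)x^4 - 9x^3 + 3/4 = f ✓


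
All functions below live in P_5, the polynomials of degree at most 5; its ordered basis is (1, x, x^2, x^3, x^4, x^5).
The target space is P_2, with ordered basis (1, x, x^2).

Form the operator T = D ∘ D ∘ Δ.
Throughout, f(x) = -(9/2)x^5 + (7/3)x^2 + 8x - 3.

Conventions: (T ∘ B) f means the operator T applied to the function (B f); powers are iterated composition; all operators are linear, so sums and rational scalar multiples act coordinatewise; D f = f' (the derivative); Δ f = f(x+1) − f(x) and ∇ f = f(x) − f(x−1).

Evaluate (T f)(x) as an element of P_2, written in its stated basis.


Δ f = -(45/2)x^4 - 45x^3 - 45x^2 - (107/6)x + 35/6
D Δ f = -90x^3 - 135x^2 - 90x - 107/6
D D Δ f = -270x^2 - 270x - 90

the result is g(x) = -270x^2 - 270x - 90


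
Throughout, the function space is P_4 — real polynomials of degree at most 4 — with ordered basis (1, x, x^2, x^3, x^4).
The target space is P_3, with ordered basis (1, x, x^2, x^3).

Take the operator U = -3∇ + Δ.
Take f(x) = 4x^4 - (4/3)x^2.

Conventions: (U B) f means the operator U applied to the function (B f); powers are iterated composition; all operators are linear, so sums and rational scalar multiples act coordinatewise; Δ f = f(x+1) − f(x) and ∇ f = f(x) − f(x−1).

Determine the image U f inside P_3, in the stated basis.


the result is g(x) = -32x^3 + 96x^2 - (80/3)x + 32/3

∇ f = 16x^3 - 24x^2 + (40/3)x - 8/3
(-3∇) f = -48x^3 + 72x^2 - 40x + 8
Δ f = 16x^3 + 24x^2 + (40/3)x + 8/3
(-3∇ + Δ) f = -32x^3 + 96x^2 - (80/3)x + 32/3


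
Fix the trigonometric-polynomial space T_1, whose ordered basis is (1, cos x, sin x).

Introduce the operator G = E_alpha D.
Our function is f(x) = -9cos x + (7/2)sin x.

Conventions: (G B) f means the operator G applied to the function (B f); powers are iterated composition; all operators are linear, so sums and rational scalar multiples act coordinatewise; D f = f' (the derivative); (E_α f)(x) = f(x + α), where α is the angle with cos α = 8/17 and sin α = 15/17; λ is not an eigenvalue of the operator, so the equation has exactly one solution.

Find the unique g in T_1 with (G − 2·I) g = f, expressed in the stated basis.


write g with unknown coordinates in the stated basis and equate coefficients in (G − 2·I) g = f
solving from the highest basis element down gives g = (413/145)cos x - (487/290)sin x
check: G g = -(479/145)cos x + (41/290)sin x
so G g − 2·g = -9cos x + (7/2)sin x = f ✓

the result is g(x) = (413/145)cos x - (487/290)sin x


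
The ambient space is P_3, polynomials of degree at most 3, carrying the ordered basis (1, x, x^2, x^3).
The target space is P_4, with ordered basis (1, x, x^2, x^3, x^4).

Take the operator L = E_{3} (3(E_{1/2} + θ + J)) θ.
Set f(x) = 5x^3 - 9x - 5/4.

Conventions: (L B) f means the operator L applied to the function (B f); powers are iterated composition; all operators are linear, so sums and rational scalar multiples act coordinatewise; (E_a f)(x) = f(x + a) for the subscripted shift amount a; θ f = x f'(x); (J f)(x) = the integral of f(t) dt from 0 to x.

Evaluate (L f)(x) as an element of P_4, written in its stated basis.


θ f = 15x^3 - 9x
E_{1/2} θ f = 15x^3 + (45/2)x^2 + (9/4)x - 21/8
θ θ f = 45x^3 - 9x
J θ f = (15/4)x^4 - (9/2)x^2
(E_{1/2} + θ + J) θ f = (15/4)x^4 + 60x^3 + 18x^2 - (27/4)x - 21/8
(3(E_{1/2} + θ + J)) θ f = (45/4)x^4 + 180x^3 + 54x^2 - (81/4)x - 63/8
E_{3} (3(E_{1/2} + θ + J)) θ f = (45/4)x^4 + 315x^3 + (4563/2)x^2 + (25515/4)x + 49509/8

g(x) = (45/4)x^4 + 315x^3 + (4563/2)x^2 + (25515/4)x + 49509/8


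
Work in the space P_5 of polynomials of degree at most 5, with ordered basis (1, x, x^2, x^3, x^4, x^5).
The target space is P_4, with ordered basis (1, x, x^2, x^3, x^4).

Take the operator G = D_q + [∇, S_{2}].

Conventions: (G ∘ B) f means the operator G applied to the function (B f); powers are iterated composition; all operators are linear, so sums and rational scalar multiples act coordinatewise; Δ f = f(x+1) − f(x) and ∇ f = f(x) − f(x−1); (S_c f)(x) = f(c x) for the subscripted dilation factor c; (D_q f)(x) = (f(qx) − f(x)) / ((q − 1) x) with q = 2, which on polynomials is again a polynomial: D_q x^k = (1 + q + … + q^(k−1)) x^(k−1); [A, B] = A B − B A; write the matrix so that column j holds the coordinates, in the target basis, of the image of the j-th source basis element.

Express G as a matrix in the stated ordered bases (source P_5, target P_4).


image of 1: 0
image of x: 2
image of x^2: 7x - 3
image of x^3: 19x^2 - 18x + 7
image of x^4: 47x^3 - 72x^2 + 56x - 15
image of x^5: 111x^4 - 240x^3 + 280x^2 - 150x + 31
each image's coordinates form column j of the matrix

the matrix is [[0, 2, -3, 7, -15, 31]; [0, 0, 7, -18, 56, -150]; [0, 0, 0, 19, -72, 280]; [0, 0, 0, 0, 47, -240]; [0, 0, 0, 0, 0, 111]] (rows listed top to bottom)


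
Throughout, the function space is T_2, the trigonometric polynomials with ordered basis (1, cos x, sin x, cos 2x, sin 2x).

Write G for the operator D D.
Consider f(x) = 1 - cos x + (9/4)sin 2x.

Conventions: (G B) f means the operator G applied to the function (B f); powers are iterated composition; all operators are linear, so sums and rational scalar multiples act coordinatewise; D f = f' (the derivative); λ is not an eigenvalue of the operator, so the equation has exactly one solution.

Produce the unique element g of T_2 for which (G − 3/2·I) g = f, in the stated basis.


the result is g(x) = -2/3 + (2/5)cos x - (9/22)sin 2x

write g with unknown coordinates in the stated basis and equate coefficients in (G − 3/2·I) g = f
solving from the highest basis element down gives g = -2/3 + (2/5)cos x - (9/22)sin 2x
check: G g = -(2/5)cos x + (18/11)sin 2x
so G g − 3/2·g = 1 - cos x + (9/4)sin 2x = f ✓


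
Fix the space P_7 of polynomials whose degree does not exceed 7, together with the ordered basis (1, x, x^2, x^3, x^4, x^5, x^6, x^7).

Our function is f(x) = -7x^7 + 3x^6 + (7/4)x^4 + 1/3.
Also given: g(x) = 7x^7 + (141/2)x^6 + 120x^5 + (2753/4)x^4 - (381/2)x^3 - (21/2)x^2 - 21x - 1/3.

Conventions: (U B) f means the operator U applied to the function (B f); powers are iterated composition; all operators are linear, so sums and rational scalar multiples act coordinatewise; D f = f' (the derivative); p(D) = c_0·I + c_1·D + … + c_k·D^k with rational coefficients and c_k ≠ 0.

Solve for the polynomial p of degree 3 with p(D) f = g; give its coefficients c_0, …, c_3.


D^0 f = -7x^7 + 3x^6 + (7/4)x^4 + 1/3
D^1 f = -49x^6 + 18x^5 + 7x^3
D^2 f = -294x^5 + 90x^4 + 21x^2
D^3 f = -1470x^4 + 360x^3 + 42x
matching coefficients of g against c_0 f + c_1 Df + … from the top degree down determines the c_i
solution: c_0 = -1, c_1 = -3/2, c_2 = -1/2, c_3 = -1/2

c_0 = -1, c_1 = -3/2, c_2 = -1/2, c_3 = -1/2


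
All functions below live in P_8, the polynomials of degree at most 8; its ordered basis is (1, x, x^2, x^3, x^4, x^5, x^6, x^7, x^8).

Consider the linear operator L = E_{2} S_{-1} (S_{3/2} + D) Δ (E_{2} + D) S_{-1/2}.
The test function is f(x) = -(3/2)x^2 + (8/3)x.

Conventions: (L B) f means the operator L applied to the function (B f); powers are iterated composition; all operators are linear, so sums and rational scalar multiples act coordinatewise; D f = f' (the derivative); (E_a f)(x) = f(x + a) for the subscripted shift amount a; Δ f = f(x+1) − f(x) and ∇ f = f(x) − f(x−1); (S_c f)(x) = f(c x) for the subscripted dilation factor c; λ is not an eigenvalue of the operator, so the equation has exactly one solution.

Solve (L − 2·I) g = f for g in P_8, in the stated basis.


write g with unknown coordinates in the stated basis and equate coefficients in (L − 2·I) g = f
solving from the highest basis element down gives g = (3/4)x^2 - (155/96)x + 263/384
check: L g = -(9/16)x + 263/192
so L g − 2·g = -(3/2)x^2 + (8/3)x = f ✓

the image equals g(x) = (3/4)x^2 - (155/96)x + 263/384


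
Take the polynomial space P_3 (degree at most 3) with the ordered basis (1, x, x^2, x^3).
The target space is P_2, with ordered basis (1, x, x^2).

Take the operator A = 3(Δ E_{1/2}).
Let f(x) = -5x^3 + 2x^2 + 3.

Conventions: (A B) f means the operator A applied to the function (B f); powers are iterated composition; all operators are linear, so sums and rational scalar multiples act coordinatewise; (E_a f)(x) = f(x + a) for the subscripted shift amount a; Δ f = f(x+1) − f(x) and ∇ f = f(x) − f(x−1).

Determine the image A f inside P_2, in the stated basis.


E_{1/2} f = -5x^3 - (11/2)x^2 - (7/4)x + 23/8
Δ E_{1/2} f = -15x^2 - 26x - 49/4
(3(Δ E_{1/2})) f = -45x^2 - 78x - 147/4

the image equals g(x) = -45x^2 - 78x - 147/4


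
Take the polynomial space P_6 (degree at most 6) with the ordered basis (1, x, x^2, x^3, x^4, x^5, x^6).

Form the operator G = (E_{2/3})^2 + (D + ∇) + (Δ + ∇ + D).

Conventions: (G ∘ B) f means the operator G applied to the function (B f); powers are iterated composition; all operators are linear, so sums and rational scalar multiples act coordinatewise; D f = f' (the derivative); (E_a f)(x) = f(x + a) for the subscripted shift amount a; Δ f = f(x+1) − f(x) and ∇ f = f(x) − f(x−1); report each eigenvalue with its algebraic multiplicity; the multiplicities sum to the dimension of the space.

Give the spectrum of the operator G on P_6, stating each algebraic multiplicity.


image of 1: 1
image of x: x + 19/3
image of x^2: x^2 + (38/3)x + 7/9
image of x^3: x^3 + 19x^2 + (7/3)x + 145/27
image of x^4: x^4 + (76/3)x^3 + (14/3)x^2 + (580/27)x + 175/81
image of x^5: x^5 + (95/3)x^4 + (70/9)x^3 + (1450/27)x^2 + (875/81)x + 1753/243
image of x^6: x^6 + 38x^5 + (35/3)x^4 + (2900/27)x^3 + (875/27)x^2 + (3506/81)x + 3367/729
the matrix is upper triangular; its diagonal is (1, 1, 1, 1, 1, 1, 1)
for a triangular matrix the eigenvalues are the diagonal entries, with algebraic multiplicity their repetition count

λ = 1 (multiplicity 7)


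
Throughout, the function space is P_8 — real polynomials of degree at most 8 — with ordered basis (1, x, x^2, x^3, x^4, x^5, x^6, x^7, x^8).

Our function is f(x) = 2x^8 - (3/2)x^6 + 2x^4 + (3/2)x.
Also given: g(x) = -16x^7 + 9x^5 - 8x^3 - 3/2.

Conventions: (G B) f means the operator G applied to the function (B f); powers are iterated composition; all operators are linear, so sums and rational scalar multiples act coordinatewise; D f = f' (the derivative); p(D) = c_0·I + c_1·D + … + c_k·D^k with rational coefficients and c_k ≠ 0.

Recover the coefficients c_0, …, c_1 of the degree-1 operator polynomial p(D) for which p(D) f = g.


p(D) = -D, i.e. c_0 = 0, c_1 = -1

D^0 f = 2x^8 - (3/2)x^6 + 2x^4 + (3/2)x
D^1 f = 16x^7 - 9x^5 + 8x^3 + 3/2
matching coefficients of g against c_0 f + c_1 Df + … from the top degree down determines the c_i
solution: c_0 = 0, c_1 = -1


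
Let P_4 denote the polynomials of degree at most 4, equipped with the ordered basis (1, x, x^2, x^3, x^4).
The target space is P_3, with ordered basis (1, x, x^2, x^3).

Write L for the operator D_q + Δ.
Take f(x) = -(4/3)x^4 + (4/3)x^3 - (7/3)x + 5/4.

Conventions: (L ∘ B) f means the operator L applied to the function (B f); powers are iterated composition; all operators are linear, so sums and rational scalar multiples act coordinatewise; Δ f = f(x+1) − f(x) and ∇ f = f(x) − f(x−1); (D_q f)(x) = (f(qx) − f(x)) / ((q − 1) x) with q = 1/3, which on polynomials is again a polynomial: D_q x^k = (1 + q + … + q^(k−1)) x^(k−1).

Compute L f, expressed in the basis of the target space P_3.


D_q f = -(160/81)x^3 + (52/27)x^2 - 7/3
Δ f = -(16/3)x^3 - 4x^2 - (4/3)x - 7/3
(D_q + Δ) f = -(592/81)x^3 - (56/27)x^2 - (4/3)x - 14/3

the result is g(x) = -(592/81)x^3 - (56/27)x^2 - (4/3)x - 14/3


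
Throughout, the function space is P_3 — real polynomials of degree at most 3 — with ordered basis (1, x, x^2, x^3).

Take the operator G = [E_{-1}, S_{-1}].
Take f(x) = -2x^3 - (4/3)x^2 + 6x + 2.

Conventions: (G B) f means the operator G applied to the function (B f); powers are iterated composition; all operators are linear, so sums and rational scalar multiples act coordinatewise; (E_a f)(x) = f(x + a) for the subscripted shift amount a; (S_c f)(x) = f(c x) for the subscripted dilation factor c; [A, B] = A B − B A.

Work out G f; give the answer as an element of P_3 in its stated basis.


the image equals g(x) = -12x^2 + (16/3)x + 8

S_{-1} f = 2x^3 - (4/3)x^2 - 6x + 2
E_{-1} S_{-1} f = 2x^3 - (22/3)x^2 + (8/3)x + 14/3
E_{-1} f = -2x^3 + (14/3)x^2 + (8/3)x - 10/3
S_{-1} E_{-1} f = 2x^3 + (14/3)x^2 - (8/3)x - 10/3
[E_{-1}, S_{-1}] f = -12x^2 + (16/3)x + 8


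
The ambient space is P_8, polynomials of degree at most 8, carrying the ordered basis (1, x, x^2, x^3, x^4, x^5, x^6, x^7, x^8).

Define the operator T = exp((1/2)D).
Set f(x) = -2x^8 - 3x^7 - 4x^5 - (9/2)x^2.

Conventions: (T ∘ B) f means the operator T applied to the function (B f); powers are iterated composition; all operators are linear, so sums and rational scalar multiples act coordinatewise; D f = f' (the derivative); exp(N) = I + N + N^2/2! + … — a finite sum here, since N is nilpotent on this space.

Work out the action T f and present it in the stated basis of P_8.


the result is g(x) = -2x^8 - 11x^7 - (49/2)x^6 - (135/4)x^5 - (255/8)x^4 - (321/16)x^3 - (395/32)x^2 - (397/64)x - 41/32

order-1 term: -8x^7 - (21/2)x^6 - 10x^4 - (9/2)x
order-2 term: -14x^6 - (63/4)x^5 - 10x^3 - 9/8
order-3 term: -14x^5 - (105/8)x^4 - 5x^2
order-4 term: -(35/4)x^4 - (105/16)x^3 - (5/4)x
order-5 term: -(7/2)x^3 - (63/32)x^2 - 1/8
order-6 term: -(7/8)x^2 - (21/64)x
order-7 term: -(1/8)x - 3/128
order-8 term: -1/128
the series for exp((1/2)D) f terminates at order 8
exp((1/2)D) f = -2x^8 - 11x^7 - (49/2)x^6 - (135/4)x^5 - (255/8)x^4 - (321/16)x^3 - (395/32)x^2 - (397/64)x - 41/32


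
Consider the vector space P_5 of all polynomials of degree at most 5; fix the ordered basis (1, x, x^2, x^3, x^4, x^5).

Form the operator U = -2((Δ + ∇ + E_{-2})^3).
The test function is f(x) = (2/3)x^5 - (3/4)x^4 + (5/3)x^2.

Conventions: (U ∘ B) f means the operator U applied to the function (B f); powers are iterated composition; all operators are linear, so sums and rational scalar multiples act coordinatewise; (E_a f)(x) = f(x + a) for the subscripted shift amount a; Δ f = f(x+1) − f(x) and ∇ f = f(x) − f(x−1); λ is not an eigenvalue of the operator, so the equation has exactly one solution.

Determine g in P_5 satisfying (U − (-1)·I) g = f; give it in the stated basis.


the result is g(x) = -(2/3)x^5 + (3/4)x^4 + 160x^3 - (1049/3)x^2 - 9172x + 11608

write g with unknown coordinates in the stated basis and equate coefficients in (U − (-1)·I) g = f
solving from the highest basis element down gives g = -(2/3)x^5 + (3/4)x^4 + 160x^3 - (1049/3)x^2 - 9172x + 11608
check: U g = (4/3)x^5 - (3/2)x^4 - 160x^3 + (1054/3)x^2 + 9172x - 11608
so U g − (-1)·g = (2/3)x^5 - (3/4)x^4 + (5/3)x^2 = f ✓


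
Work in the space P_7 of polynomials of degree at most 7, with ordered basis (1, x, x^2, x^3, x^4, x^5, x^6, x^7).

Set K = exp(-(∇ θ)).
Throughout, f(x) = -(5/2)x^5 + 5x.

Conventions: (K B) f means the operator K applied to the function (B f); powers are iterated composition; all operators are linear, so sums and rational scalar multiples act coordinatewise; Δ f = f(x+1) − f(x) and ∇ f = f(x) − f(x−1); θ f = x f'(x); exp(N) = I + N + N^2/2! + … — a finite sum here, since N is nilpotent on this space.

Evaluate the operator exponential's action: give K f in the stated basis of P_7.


the image equals g(x) = -(5/2)x^5 + (125/2)x^4 - 625x^3 + (5875/2)x^2 - 6120x + 16605/4

order-1 term: (125/2)x^4 - 125x^3 + 125x^2 - (125/2)x + 15/2
order-2 term: -500x^3 + (2625/2)x^2 - (2625/2)x + 1875/4
order-3 term: 1500x^2 - 3250x + 3625/2
order-4 term: -1500x + 3125/2
order-5 term: 300
the series for exp(-(∇ θ)) f terminates at order 5
exp(-(∇ θ)) f = -(5/2)x^5 + (125/2)x^4 - 625x^3 + (5875/2)x^2 - 6120x + 16605/4
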